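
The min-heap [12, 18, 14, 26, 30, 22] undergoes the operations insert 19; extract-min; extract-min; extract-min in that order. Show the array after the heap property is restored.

[19, 22, 30, 26]

insert 19:
  append 19 at index 6 → [12, 18, 14, 26, 30, 22, 19] (no swap needed)
extract-min → returns 12:
  remove root 12; move last element 19 to root → [19, 18, 14, 26, 30, 22]
  19 vs smaller child 14 at index 2, swap → [14, 18, 19, 26, 30, 22]
extract-min → returns 14:
  remove root 14; move last element 22 to root → [22, 18, 19, 26, 30]
  22 vs smaller child 18 at index 1, swap → [18, 22, 19, 26, 30]
extract-min → returns 18:
  remove root 18; move last element 30 to root → [30, 22, 19, 26]
  30 vs smaller child 19 at index 2, swap → [19, 22, 30, 26]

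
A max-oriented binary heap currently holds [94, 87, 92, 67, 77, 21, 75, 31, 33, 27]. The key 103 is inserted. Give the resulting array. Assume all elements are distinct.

append 103 at index 10 → [94, 87, 92, 67, 77, 21, 75, 31, 33, 27, 103]
103 > parent 77 at index 4, swap → [94, 87, 92, 67, 103, 21, 75, 31, 33, 27, 77]
103 > parent 87 at index 1, swap → [94, 103, 92, 67, 87, 21, 75, 31, 33, 27, 77]
103 > parent 94 at index 0, swap → [103, 94, 92, 67, 87, 21, 75, 31, 33, 27, 77]

[103, 94, 92, 67, 87, 21, 75, 31, 33, 27, 77]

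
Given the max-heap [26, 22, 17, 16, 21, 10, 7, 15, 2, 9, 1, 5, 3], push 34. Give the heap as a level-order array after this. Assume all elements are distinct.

[34, 22, 26, 16, 21, 10, 17, 15, 2, 9, 1, 5, 3, 7]

append 34 at index 13 → [26, 22, 17, 16, 21, 10, 7, 15, 2, 9, 1, 5, 3, 34]
34 > parent 7 at index 6, swap → [26, 22, 17, 16, 21, 10, 34, 15, 2, 9, 1, 5, 3, 7]
34 > parent 17 at index 2, swap → [26, 22, 34, 16, 21, 10, 17, 15, 2, 9, 1, 5, 3, 7]
34 > parent 26 at index 0, swap → [34, 22, 26, 16, 21, 10, 17, 15, 2, 9, 1, 5, 3, 7]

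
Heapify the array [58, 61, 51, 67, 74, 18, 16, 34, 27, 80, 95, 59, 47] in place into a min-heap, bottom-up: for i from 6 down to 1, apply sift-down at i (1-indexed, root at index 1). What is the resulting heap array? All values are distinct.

[16, 27, 18, 34, 74, 47, 51, 61, 67, 80, 95, 59, 58]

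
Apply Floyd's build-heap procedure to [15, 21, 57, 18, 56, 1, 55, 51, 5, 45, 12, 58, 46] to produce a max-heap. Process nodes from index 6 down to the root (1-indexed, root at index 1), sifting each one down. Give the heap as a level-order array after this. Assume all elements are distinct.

[58, 56, 57, 51, 45, 46, 55, 18, 5, 21, 12, 1, 15]

sift down from index 6:
  1 vs larger child 58 at index 12, swap → [15, 21, 57, 18, 56, 58, 55, 51, 5, 45, 12, 1, 46]
sift down from index 5: already satisfies heap property
sift down from index 4:
  18 vs larger child 51 at index 8, swap → [15, 21, 57, 51, 56, 58, 55, 18, 5, 45, 12, 1, 46]
sift down from index 3:
  57 vs larger child 58 at index 6, swap → [15, 21, 58, 51, 56, 57, 55, 18, 5, 45, 12, 1, 46]
sift down from index 2:
  21 vs larger child 56 at index 5, swap → [15, 56, 58, 51, 21, 57, 55, 18, 5, 45, 12, 1, 46]
  21 vs larger child 45 at index 10, swap → [15, 56, 58, 51, 45, 57, 55, 18, 5, 21, 12, 1, 46]
sift down from index 1:
  15 vs larger child 58 at index 3, swap → [58, 56, 15, 51, 45, 57, 55, 18, 5, 21, 12, 1, 46]
  15 vs larger child 57 at index 6, swap → [58, 56, 57, 51, 45, 15, 55, 18, 5, 21, 12, 1, 46]
  15 vs larger child 46 at index 13, swap → [58, 56, 57, 51, 45, 46, 55, 18, 5, 21, 12, 1, 15]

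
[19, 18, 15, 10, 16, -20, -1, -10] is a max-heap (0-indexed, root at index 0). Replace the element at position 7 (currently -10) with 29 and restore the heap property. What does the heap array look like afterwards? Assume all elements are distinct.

[29, 19, 15, 18, 16, -20, -1, 10]

set index 7 from -10 to 29 → [19, 18, 15, 10, 16, -20, -1, 29]
29 > parent 10 at index 3, swap → [19, 18, 15, 29, 16, -20, -1, 10]
29 > parent 18 at index 1, swap → [19, 29, 15, 18, 16, -20, -1, 10]
29 > parent 19 at index 0, swap → [29, 19, 15, 18, 16, -20, -1, 10]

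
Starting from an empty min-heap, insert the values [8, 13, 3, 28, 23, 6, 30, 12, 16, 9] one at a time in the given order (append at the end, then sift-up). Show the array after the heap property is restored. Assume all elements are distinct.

Insert 8:
  append 8 at index 0 → [8] (no swap needed)
Insert 13:
  append 13 at index 1 → [8, 13] (no swap needed)
Insert 3:
  append 3 at index 2 → [8, 13, 3]
  3 < parent 8 at index 0, swap → [3, 13, 8]
Insert 28:
  append 28 at index 3 → [3, 13, 8, 28] (no swap needed)
Insert 23:
  append 23 at index 4 → [3, 13, 8, 28, 23] (no swap needed)
Insert 6:
  append 6 at index 5 → [3, 13, 8, 28, 23, 6]
  6 < parent 8 at index 2, swap → [3, 13, 6, 28, 23, 8]
Insert 30:
  append 30 at index 6 → [3, 13, 6, 28, 23, 8, 30] (no swap needed)
Insert 12:
  append 12 at index 7 → [3, 13, 6, 28, 23, 8, 30, 12]
  12 < parent 28 at index 3, swap → [3, 13, 6, 12, 23, 8, 30, 28]
  12 < parent 13 at index 1, swap → [3, 12, 6, 13, 23, 8, 30, 28]
Insert 16:
  append 16 at index 8 → [3, 12, 6, 13, 23, 8, 30, 28, 16] (no swap needed)
Insert 9:
  append 9 at index 9 → [3, 12, 6, 13, 23, 8, 30, 28, 16, 9]
  9 < parent 23 at index 4, swap → [3, 12, 6, 13, 9, 8, 30, 28, 16, 23]
  9 < parent 12 at index 1, swap → [3, 9, 6, 13, 12, 8, 30, 28, 16, 23]

[3, 9, 6, 13, 12, 8, 30, 28, 16, 23]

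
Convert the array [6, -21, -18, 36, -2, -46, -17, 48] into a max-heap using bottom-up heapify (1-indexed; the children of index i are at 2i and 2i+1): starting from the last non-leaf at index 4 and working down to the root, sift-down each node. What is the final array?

[48, 36, -17, 6, -2, -46, -18, -21]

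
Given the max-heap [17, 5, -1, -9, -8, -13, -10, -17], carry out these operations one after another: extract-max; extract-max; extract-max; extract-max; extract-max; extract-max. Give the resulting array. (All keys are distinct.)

extract-max → returns 17:
  remove root 17; move last element -17 to root → [-17, 5, -1, -9, -8, -13, -10]
  -17 vs larger child 5 at index 1, swap → [5, -17, -1, -9, -8, -13, -10]
  -17 vs larger child -8 at index 4, swap → [5, -8, -1, -9, -17, -13, -10]
extract-max → returns 5:
  remove root 5; move last element -10 to root → [-10, -8, -1, -9, -17, -13]
  -10 vs larger child -1 at index 2, swap → [-1, -8, -10, -9, -17, -13]
extract-max → returns -1:
  remove root -1; move last element -13 to root → [-13, -8, -10, -9, -17]
  -13 vs larger child -8 at index 1, swap → [-8, -13, -10, -9, -17]
  -13 vs larger child -9 at index 3, swap → [-8, -9, -10, -13, -17]
extract-max → returns -8:
  remove root -8; move last element -17 to root → [-17, -9, -10, -13]
  -17 vs larger child -9 at index 1, swap → [-9, -17, -10, -13]
  -17 vs only child -13 at index 3, swap → [-9, -13, -10, -17]
extract-max → returns -9:
  remove root -9; move last element -17 to root → [-17, -13, -10]
  -17 vs larger child -10 at index 2, swap → [-10, -13, -17]
extract-max → returns -10:
  remove root -10; move last element -17 to root → [-17, -13]
  -17 vs only child -13 at index 1, swap → [-13, -17]

[-13, -17]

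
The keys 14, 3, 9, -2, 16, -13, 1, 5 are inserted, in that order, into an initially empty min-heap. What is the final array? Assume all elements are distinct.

[-13, 3, -2, 5, 16, 9, 1, 14]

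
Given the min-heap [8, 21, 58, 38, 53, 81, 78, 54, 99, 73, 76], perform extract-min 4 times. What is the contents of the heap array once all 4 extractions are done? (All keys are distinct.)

[54, 73, 58, 76, 99, 81, 78]

extract-min #1 returns 8:
  remove root 8; move last element 76 to root → [76, 21, 58, 38, 53, 81, 78, 54, 99, 73]
  76 vs smaller child 21 at index 1, swap → [21, 76, 58, 38, 53, 81, 78, 54, 99, 73]
  76 vs smaller child 38 at index 3, swap → [21, 38, 58, 76, 53, 81, 78, 54, 99, 73]
  76 vs smaller child 54 at index 7, swap → [21, 38, 58, 54, 53, 81, 78, 76, 99, 73]
extract-min #2 returns 21:
  remove root 21; move last element 73 to root → [73, 38, 58, 54, 53, 81, 78, 76, 99]
  73 vs smaller child 38 at index 1, swap → [38, 73, 58, 54, 53, 81, 78, 76, 99]
  73 vs smaller child 53 at index 4, swap → [38, 53, 58, 54, 73, 81, 78, 76, 99]
extract-min #3 returns 38:
  remove root 38; move last element 99 to root → [99, 53, 58, 54, 73, 81, 78, 76]
  99 vs smaller child 53 at index 1, swap → [53, 99, 58, 54, 73, 81, 78, 76]
  99 vs smaller child 54 at index 3, swap → [53, 54, 58, 99, 73, 81, 78, 76]
  99 vs only child 76 at index 7, swap → [53, 54, 58, 76, 73, 81, 78, 99]
extract-min #4 returns 53:
  remove root 53; move last element 99 to root → [99, 54, 58, 76, 73, 81, 78]
  99 vs smaller child 54 at index 1, swap → [54, 99, 58, 76, 73, 81, 78]
  99 vs smaller child 73 at index 4, swap → [54, 73, 58, 76, 99, 81, 78]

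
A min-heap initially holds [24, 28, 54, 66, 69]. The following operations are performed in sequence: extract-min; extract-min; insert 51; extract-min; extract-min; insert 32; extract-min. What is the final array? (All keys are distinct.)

extract-min → returns 24:
  remove root 24; move last element 69 to root → [69, 28, 54, 66]
  69 vs smaller child 28 at index 1, swap → [28, 69, 54, 66]
  69 vs only child 66 at index 3, swap → [28, 66, 54, 69]
extract-min → returns 28:
  remove root 28; move last element 69 to root → [69, 66, 54]
  69 vs smaller child 54 at index 2, swap → [54, 66, 69]
insert 51:
  append 51 at index 3 → [54, 66, 69, 51]
  51 < parent 66 at index 1, swap → [54, 51, 69, 66]
  51 < parent 54 at index 0, swap → [51, 54, 69, 66]
extract-min → returns 51:
  remove root 51; move last element 66 to root → [66, 54, 69]
  66 vs smaller child 54 at index 1, swap → [54, 66, 69]
extract-min → returns 54:
  remove root 54; move last element 69 to root → [69, 66]
  69 vs only child 66 at index 1, swap → [66, 69]
insert 32:
  append 32 at index 2 → [66, 69, 32]
  32 < parent 66 at index 0, swap → [32, 69, 66]
extract-min → returns 32:
  remove root 32; move last element 66 to root → [66, 69] (no swap needed)

[66, 69]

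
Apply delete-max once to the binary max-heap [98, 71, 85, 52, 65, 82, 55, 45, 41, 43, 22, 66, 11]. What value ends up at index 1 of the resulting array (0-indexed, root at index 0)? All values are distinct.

71

remove root 98; move last element 11 to root → [11, 71, 85, 52, 65, 82, 55, 45, 41, 43, 22, 66]
11 vs larger child 85 at index 2, swap → [85, 71, 11, 52, 65, 82, 55, 45, 41, 43, 22, 66]
11 vs larger child 82 at index 5, swap → [85, 71, 82, 52, 65, 11, 55, 45, 41, 43, 22, 66]
11 vs only child 66 at index 11, swap → [85, 71, 82, 52, 65, 66, 55, 45, 41, 43, 22, 11]
resulting array: [85, 71, 82, 52, 65, 66, 55, 45, 41, 43, 22, 11]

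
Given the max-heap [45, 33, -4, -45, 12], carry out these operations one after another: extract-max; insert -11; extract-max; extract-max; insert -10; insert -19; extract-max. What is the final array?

extract-max → returns 45:
  remove root 45; move last element 12 to root → [12, 33, -4, -45]
  12 vs larger child 33 at index 1, swap → [33, 12, -4, -45]
insert -11:
  append -11 at index 4 → [33, 12, -4, -45, -11] (no swap needed)
extract-max → returns 33:
  remove root 33; move last element -11 to root → [-11, 12, -4, -45]
  -11 vs larger child 12 at index 1, swap → [12, -11, -4, -45]
extract-max → returns 12:
  remove root 12; move last element -45 to root → [-45, -11, -4]
  -45 vs larger child -4 at index 2, swap → [-4, -11, -45]
insert -10:
  append -10 at index 3 → [-4, -11, -45, -10]
  -10 > parent -11 at index 1, swap → [-4, -10, -45, -11]
insert -19:
  append -19 at index 4 → [-4, -10, -45, -11, -19] (no swap needed)
extract-max → returns -4:
  remove root -4; move last element -19 to root → [-19, -10, -45, -11]
  -19 vs larger child -10 at index 1, swap → [-10, -19, -45, -11]
  -19 vs only child -11 at index 3, swap → [-10, -11, -45, -19]

[-10, -11, -45, -19]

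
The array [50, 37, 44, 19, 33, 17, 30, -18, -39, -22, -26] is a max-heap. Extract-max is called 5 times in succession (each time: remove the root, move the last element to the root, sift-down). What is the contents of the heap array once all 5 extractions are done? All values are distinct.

[19, -18, 17, -26, -22, -39]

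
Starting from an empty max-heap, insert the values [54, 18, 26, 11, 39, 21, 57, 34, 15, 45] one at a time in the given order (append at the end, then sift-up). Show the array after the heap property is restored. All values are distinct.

[57, 45, 54, 34, 39, 21, 26, 11, 15, 18]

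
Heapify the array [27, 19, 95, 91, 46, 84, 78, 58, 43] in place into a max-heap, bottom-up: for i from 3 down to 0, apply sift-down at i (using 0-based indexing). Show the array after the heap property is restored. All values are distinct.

sift down from index 3: already satisfies heap property
sift down from index 2: already satisfies heap property
sift down from index 1:
  19 vs larger child 91 at index 3, swap → [27, 91, 95, 19, 46, 84, 78, 58, 43]
  19 vs larger child 58 at index 7, swap → [27, 91, 95, 58, 46, 84, 78, 19, 43]
sift down from index 0:
  27 vs larger child 95 at index 2, swap → [95, 91, 27, 58, 46, 84, 78, 19, 43]
  27 vs larger child 84 at index 5, swap → [95, 91, 84, 58, 46, 27, 78, 19, 43]

[95, 91, 84, 58, 46, 27, 78, 19, 43]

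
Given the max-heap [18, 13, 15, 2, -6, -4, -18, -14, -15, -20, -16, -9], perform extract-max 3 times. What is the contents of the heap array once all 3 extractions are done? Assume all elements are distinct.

[2, -6, -4, -14, -20, -9, -18, -16, -15]

extract-max #1 returns 18:
  remove root 18; move last element -9 to root → [-9, 13, 15, 2, -6, -4, -18, -14, -15, -20, -16]
  -9 vs larger child 15 at index 2, swap → [15, 13, -9, 2, -6, -4, -18, -14, -15, -20, -16]
  -9 vs larger child -4 at index 5, swap → [15, 13, -4, 2, -6, -9, -18, -14, -15, -20, -16]
extract-max #2 returns 15:
  remove root 15; move last element -16 to root → [-16, 13, -4, 2, -6, -9, -18, -14, -15, -20]
  -16 vs larger child 13 at index 1, swap → [13, -16, -4, 2, -6, -9, -18, -14, -15, -20]
  -16 vs larger child 2 at index 3, swap → [13, 2, -4, -16, -6, -9, -18, -14, -15, -20]
  -16 vs larger child -14 at index 7, swap → [13, 2, -4, -14, -6, -9, -18, -16, -15, -20]
extract-max #3 returns 13:
  remove root 13; move last element -20 to root → [-20, 2, -4, -14, -6, -9, -18, -16, -15]
  -20 vs larger child 2 at index 1, swap → [2, -20, -4, -14, -6, -9, -18, -16, -15]
  -20 vs larger child -6 at index 4, swap → [2, -6, -4, -14, -20, -9, -18, -16, -15]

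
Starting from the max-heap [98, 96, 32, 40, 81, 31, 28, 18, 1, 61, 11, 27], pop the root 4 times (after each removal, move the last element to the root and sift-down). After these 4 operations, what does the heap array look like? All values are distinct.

[40, 27, 32, 18, 1, 31, 28, 11]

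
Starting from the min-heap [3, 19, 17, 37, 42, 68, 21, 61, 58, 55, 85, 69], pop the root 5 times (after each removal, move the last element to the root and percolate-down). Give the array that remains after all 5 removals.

[42, 58, 55, 61, 85, 68, 69]

extract-min #1 returns 3:
  remove root 3; move last element 69 to root → [69, 19, 17, 37, 42, 68, 21, 61, 58, 55, 85]
  69 vs smaller child 17 at index 2, swap → [17, 19, 69, 37, 42, 68, 21, 61, 58, 55, 85]
  69 vs smaller child 21 at index 6, swap → [17, 19, 21, 37, 42, 68, 69, 61, 58, 55, 85]
extract-min #2 returns 17:
  remove root 17; move last element 85 to root → [85, 19, 21, 37, 42, 68, 69, 61, 58, 55]
  85 vs smaller child 19 at index 1, swap → [19, 85, 21, 37, 42, 68, 69, 61, 58, 55]
  85 vs smaller child 37 at index 3, swap → [19, 37, 21, 85, 42, 68, 69, 61, 58, 55]
  85 vs smaller child 58 at index 8, swap → [19, 37, 21, 58, 42, 68, 69, 61, 85, 55]
extract-min #3 returns 19:
  remove root 19; move last element 55 to root → [55, 37, 21, 58, 42, 68, 69, 61, 85]
  55 vs smaller child 21 at index 2, swap → [21, 37, 55, 58, 42, 68, 69, 61, 85]
extract-min #4 returns 21:
  remove root 21; move last element 85 to root → [85, 37, 55, 58, 42, 68, 69, 61]
  85 vs smaller child 37 at index 1, swap → [37, 85, 55, 58, 42, 68, 69, 61]
  85 vs smaller child 42 at index 4, swap → [37, 42, 55, 58, 85, 68, 69, 61]
extract-min #5 returns 37:
  remove root 37; move last element 61 to root → [61, 42, 55, 58, 85, 68, 69]
  61 vs smaller child 42 at index 1, swap → [42, 61, 55, 58, 85, 68, 69]
  61 vs smaller child 58 at index 3, swap → [42, 58, 55, 61, 85, 68, 69]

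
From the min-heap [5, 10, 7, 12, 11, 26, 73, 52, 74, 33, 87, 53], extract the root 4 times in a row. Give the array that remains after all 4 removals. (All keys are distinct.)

extract-min #1 returns 5:
  remove root 5; move last element 53 to root → [53, 10, 7, 12, 11, 26, 73, 52, 74, 33, 87]
  53 vs smaller child 7 at index 2, swap → [7, 10, 53, 12, 11, 26, 73, 52, 74, 33, 87]
  53 vs smaller child 26 at index 5, swap → [7, 10, 26, 12, 11, 53, 73, 52, 74, 33, 87]
extract-min #2 returns 7:
  remove root 7; move last element 87 to root → [87, 10, 26, 12, 11, 53, 73, 52, 74, 33]
  87 vs smaller child 10 at index 1, swap → [10, 87, 26, 12, 11, 53, 73, 52, 74, 33]
  87 vs smaller child 11 at index 4, swap → [10, 11, 26, 12, 87, 53, 73, 52, 74, 33]
  87 vs only child 33 at index 9, swap → [10, 11, 26, 12, 33, 53, 73, 52, 74, 87]
extract-min #3 returns 10:
  remove root 10; move last element 87 to root → [87, 11, 26, 12, 33, 53, 73, 52, 74]
  87 vs smaller child 11 at index 1, swap → [11, 87, 26, 12, 33, 53, 73, 52, 74]
  87 vs smaller child 12 at index 3, swap → [11, 12, 26, 87, 33, 53, 73, 52, 74]
  87 vs smaller child 52 at index 7, swap → [11, 12, 26, 52, 33, 53, 73, 87, 74]
extract-min #4 returns 11:
  remove root 11; move last element 74 to root → [74, 12, 26, 52, 33, 53, 73, 87]
  74 vs smaller child 12 at index 1, swap → [12, 74, 26, 52, 33, 53, 73, 87]
  74 vs smaller child 33 at index 4, swap → [12, 33, 26, 52, 74, 53, 73, 87]

[12, 33, 26, 52, 74, 53, 73, 87]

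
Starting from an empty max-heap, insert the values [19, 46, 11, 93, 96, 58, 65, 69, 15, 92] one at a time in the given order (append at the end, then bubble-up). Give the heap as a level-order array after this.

Insert 19:
  append 19 at index 0 → [19] (no swap needed)
Insert 46:
  append 46 at index 1 → [19, 46]
  46 > parent 19 at index 0, swap → [46, 19]
Insert 11:
  append 11 at index 2 → [46, 19, 11] (no swap needed)
Insert 93:
  append 93 at index 3 → [46, 19, 11, 93]
  93 > parent 19 at index 1, swap → [46, 93, 11, 19]
  93 > parent 46 at index 0, swap → [93, 46, 11, 19]
Insert 96:
  append 96 at index 4 → [93, 46, 11, 19, 96]
  96 > parent 46 at index 1, swap → [93, 96, 11, 19, 46]
  96 > parent 93 at index 0, swap → [96, 93, 11, 19, 46]
Insert 58:
  append 58 at index 5 → [96, 93, 11, 19, 46, 58]
  58 > parent 11 at index 2, swap → [96, 93, 58, 19, 46, 11]
Insert 65:
  append 65 at index 6 → [96, 93, 58, 19, 46, 11, 65]
  65 > parent 58 at index 2, swap → [96, 93, 65, 19, 46, 11, 58]
Insert 69:
  append 69 at index 7 → [96, 93, 65, 19, 46, 11, 58, 69]
  69 > parent 19 at index 3, swap → [96, 93, 65, 69, 46, 11, 58, 19]
Insert 15:
  append 15 at index 8 → [96, 93, 65, 69, 46, 11, 58, 19, 15] (no swap needed)
Insert 92:
  append 92 at index 9 → [96, 93, 65, 69, 46, 11, 58, 19, 15, 92]
  92 > parent 46 at index 4, swap → [96, 93, 65, 69, 92, 11, 58, 19, 15, 46]

[96, 93, 65, 69, 92, 11, 58, 19, 15, 46]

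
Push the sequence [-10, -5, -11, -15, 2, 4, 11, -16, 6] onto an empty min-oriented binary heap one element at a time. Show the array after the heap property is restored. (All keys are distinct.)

[-16, -15, -10, -11, 2, 4, 11, -5, 6]

Insert -10:
  append -10 at index 0 → [-10] (no swap needed)
Insert -5:
  append -5 at index 1 → [-10, -5] (no swap needed)
Insert -11:
  append -11 at index 2 → [-10, -5, -11]
  -11 < parent -10 at index 0, swap → [-11, -5, -10]
Insert -15:
  append -15 at index 3 → [-11, -5, -10, -15]
  -15 < parent -5 at index 1, swap → [-11, -15, -10, -5]
  -15 < parent -11 at index 0, swap → [-15, -11, -10, -5]
Insert 2:
  append 2 at index 4 → [-15, -11, -10, -5, 2] (no swap needed)
Insert 4:
  append 4 at index 5 → [-15, -11, -10, -5, 2, 4] (no swap needed)
Insert 11:
  append 11 at index 6 → [-15, -11, -10, -5, 2, 4, 11] (no swap needed)
Insert -16:
  append -16 at index 7 → [-15, -11, -10, -5, 2, 4, 11, -16]
  -16 < parent -5 at index 3, swap → [-15, -11, -10, -16, 2, 4, 11, -5]
  -16 < parent -11 at index 1, swap → [-15, -16, -10, -11, 2, 4, 11, -5]
  -16 < parent -15 at index 0, swap → [-16, -15, -10, -11, 2, 4, 11, -5]
Insert 6:
  append 6 at index 8 → [-16, -15, -10, -11, 2, 4, 11, -5, 6] (no swap needed)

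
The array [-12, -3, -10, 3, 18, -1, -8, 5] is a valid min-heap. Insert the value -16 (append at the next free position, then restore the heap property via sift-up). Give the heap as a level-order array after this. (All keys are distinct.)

[-16, -12, -10, -3, 18, -1, -8, 5, 3]

append -16 at index 8 → [-12, -3, -10, 3, 18, -1, -8, 5, -16]
-16 < parent 3 at index 3, swap → [-12, -3, -10, -16, 18, -1, -8, 5, 3]
-16 < parent -3 at index 1, swap → [-12, -16, -10, -3, 18, -1, -8, 5, 3]
-16 < parent -12 at index 0, swap → [-16, -12, -10, -3, 18, -1, -8, 5, 3]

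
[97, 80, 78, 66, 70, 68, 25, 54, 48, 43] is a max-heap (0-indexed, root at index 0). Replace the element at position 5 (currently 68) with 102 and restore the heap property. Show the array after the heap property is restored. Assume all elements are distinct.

[102, 80, 97, 66, 70, 78, 25, 54, 48, 43]

set index 5 from 68 to 102 → [97, 80, 78, 66, 70, 102, 25, 54, 48, 43]
102 > parent 78 at index 2, swap → [97, 80, 102, 66, 70, 78, 25, 54, 48, 43]
102 > parent 97 at index 0, swap → [102, 80, 97, 66, 70, 78, 25, 54, 48, 43]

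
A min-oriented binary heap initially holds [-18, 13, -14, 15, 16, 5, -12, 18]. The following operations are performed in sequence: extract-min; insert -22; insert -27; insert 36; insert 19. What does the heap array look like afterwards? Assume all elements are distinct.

[-27, -22, -12, -14, 16, 5, 18, 15, 13, 36, 19]

extract-min → returns -18:
  remove root -18; move last element 18 to root → [18, 13, -14, 15, 16, 5, -12]
  18 vs smaller child -14 at index 2, swap → [-14, 13, 18, 15, 16, 5, -12]
  18 vs smaller child -12 at index 6, swap → [-14, 13, -12, 15, 16, 5, 18]
insert -22:
  append -22 at index 7 → [-14, 13, -12, 15, 16, 5, 18, -22]
  -22 < parent 15 at index 3, swap → [-14, 13, -12, -22, 16, 5, 18, 15]
  -22 < parent 13 at index 1, swap → [-14, -22, -12, 13, 16, 5, 18, 15]
  -22 < parent -14 at index 0, swap → [-22, -14, -12, 13, 16, 5, 18, 15]
insert -27:
  append -27 at index 8 → [-22, -14, -12, 13, 16, 5, 18, 15, -27]
  -27 < parent 13 at index 3, swap → [-22, -14, -12, -27, 16, 5, 18, 15, 13]
  -27 < parent -14 at index 1, swap → [-22, -27, -12, -14, 16, 5, 18, 15, 13]
  -27 < parent -22 at index 0, swap → [-27, -22, -12, -14, 16, 5, 18, 15, 13]
insert 36:
  append 36 at index 9 → [-27, -22, -12, -14, 16, 5, 18, 15, 13, 36] (no swap needed)
insert 19:
  append 19 at index 10 → [-27, -22, -12, -14, 16, 5, 18, 15, 13, 36, 19] (no swap needed)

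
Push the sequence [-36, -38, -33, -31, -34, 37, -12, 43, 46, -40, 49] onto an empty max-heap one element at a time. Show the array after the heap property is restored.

Insert -36:
  append -36 at index 0 → [-36] (no swap needed)
Insert -38:
  append -38 at index 1 → [-36, -38] (no swap needed)
Insert -33:
  append -33 at index 2 → [-36, -38, -33]
  -33 > parent -36 at index 0, swap → [-33, -38, -36]
Insert -31:
  append -31 at index 3 → [-33, -38, -36, -31]
  -31 > parent -38 at index 1, swap → [-33, -31, -36, -38]
  -31 > parent -33 at index 0, swap → [-31, -33, -36, -38]
Insert -34:
  append -34 at index 4 → [-31, -33, -36, -38, -34] (no swap needed)
Insert 37:
  append 37 at index 5 → [-31, -33, -36, -38, -34, 37]
  37 > parent -36 at index 2, swap → [-31, -33, 37, -38, -34, -36]
  37 > parent -31 at index 0, swap → [37, -33, -31, -38, -34, -36]
Insert -12:
  append -12 at index 6 → [37, -33, -31, -38, -34, -36, -12]
  -12 > parent -31 at index 2, swap → [37, -33, -12, -38, -34, -36, -31]
Insert 43:
  append 43 at index 7 → [37, -33, -12, -38, -34, -36, -31, 43]
  43 > parent -38 at index 3, swap → [37, -33, -12, 43, -34, -36, -31, -38]
  43 > parent -33 at index 1, swap → [37, 43, -12, -33, -34, -36, -31, -38]
  43 > parent 37 at index 0, swap → [43, 37, -12, -33, -34, -36, -31, -38]
Insert 46:
  append 46 at index 8 → [43, 37, -12, -33, -34, -36, -31, -38, 46]
  46 > parent -33 at index 3, swap → [43, 37, -12, 46, -34, -36, -31, -38, -33]
  46 > parent 37 at index 1, swap → [43, 46, -12, 37, -34, -36, -31, -38, -33]
  46 > parent 43 at index 0, swap → [46, 43, -12, 37, -34, -36, -31, -38, -33]
Insert -40:
  append -40 at index 9 → [46, 43, -12, 37, -34, -36, -31, -38, -33, -40] (no swap needed)
Insert 49:
  append 49 at index 10 → [46, 43, -12, 37, -34, -36, -31, -38, -33, -40, 49]
  49 > parent -34 at index 4, swap → [46, 43, -12, 37, 49, -36, -31, -38, -33, -40, -34]
  49 > parent 43 at index 1, swap → [46, 49, -12, 37, 43, -36, -31, -38, -33, -40, -34]
  49 > parent 46 at index 0, swap → [49, 46, -12, 37, 43, -36, -31, -38, -33, -40, -34]

[49, 46, -12, 37, 43, -36, -31, -38, -33, -40, -34]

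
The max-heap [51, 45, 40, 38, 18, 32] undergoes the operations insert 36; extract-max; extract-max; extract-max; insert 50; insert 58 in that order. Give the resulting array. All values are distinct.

[58, 38, 50, 18, 36, 32]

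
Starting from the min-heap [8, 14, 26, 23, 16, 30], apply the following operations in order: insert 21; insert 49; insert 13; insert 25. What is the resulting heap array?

[8, 13, 21, 14, 16, 30, 26, 49, 23, 25]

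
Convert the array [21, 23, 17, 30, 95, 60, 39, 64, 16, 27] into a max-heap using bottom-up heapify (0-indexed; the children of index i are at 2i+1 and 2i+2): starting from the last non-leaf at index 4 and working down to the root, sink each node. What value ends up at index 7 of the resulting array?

21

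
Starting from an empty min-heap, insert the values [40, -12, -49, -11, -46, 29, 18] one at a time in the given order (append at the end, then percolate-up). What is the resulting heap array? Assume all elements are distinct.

[-49, -46, -12, 40, -11, 29, 18]

Insert 40:
  append 40 at index 0 → [40] (no swap needed)
Insert -12:
  append -12 at index 1 → [40, -12]
  -12 < parent 40 at index 0, swap → [-12, 40]
Insert -49:
  append -49 at index 2 → [-12, 40, -49]
  -49 < parent -12 at index 0, swap → [-49, 40, -12]
Insert -11:
  append -11 at index 3 → [-49, 40, -12, -11]
  -11 < parent 40 at index 1, swap → [-49, -11, -12, 40]
Insert -46:
  append -46 at index 4 → [-49, -11, -12, 40, -46]
  -46 < parent -11 at index 1, swap → [-49, -46, -12, 40, -11]
Insert 29:
  append 29 at index 5 → [-49, -46, -12, 40, -11, 29] (no swap needed)
Insert 18:
  append 18 at index 6 → [-49, -46, -12, 40, -11, 29, 18] (no swap needed)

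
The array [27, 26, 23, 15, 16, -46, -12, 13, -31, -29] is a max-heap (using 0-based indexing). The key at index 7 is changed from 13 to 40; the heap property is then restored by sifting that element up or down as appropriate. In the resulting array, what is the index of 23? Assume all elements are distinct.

2

set index 7 from 13 to 40 → [27, 26, 23, 15, 16, -46, -12, 40, -31, -29]
40 > parent 15 at index 3, swap → [27, 26, 23, 40, 16, -46, -12, 15, -31, -29]
40 > parent 26 at index 1, swap → [27, 40, 23, 26, 16, -46, -12, 15, -31, -29]
40 > parent 27 at index 0, swap → [40, 27, 23, 26, 16, -46, -12, 15, -31, -29]
resulting array: [40, 27, 23, 26, 16, -46, -12, 15, -31, -29]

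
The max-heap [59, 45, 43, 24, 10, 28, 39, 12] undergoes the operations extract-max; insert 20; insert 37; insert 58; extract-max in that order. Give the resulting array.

extract-max → returns 59:
  remove root 59; move last element 12 to root → [12, 45, 43, 24, 10, 28, 39]
  12 vs larger child 45 at index 1, swap → [45, 12, 43, 24, 10, 28, 39]
  12 vs larger child 24 at index 3, swap → [45, 24, 43, 12, 10, 28, 39]
insert 20:
  append 20 at index 7 → [45, 24, 43, 12, 10, 28, 39, 20]
  20 > parent 12 at index 3, swap → [45, 24, 43, 20, 10, 28, 39, 12]
insert 37:
  append 37 at index 8 → [45, 24, 43, 20, 10, 28, 39, 12, 37]
  37 > parent 20 at index 3, swap → [45, 24, 43, 37, 10, 28, 39, 12, 20]
  37 > parent 24 at index 1, swap → [45, 37, 43, 24, 10, 28, 39, 12, 20]
insert 58:
  append 58 at index 9 → [45, 37, 43, 24, 10, 28, 39, 12, 20, 58]
  58 > parent 10 at index 4, swap → [45, 37, 43, 24, 58, 28, 39, 12, 20, 10]
  58 > parent 37 at index 1, swap → [45, 58, 43, 24, 37, 28, 39, 12, 20, 10]
  58 > parent 45 at index 0, swap → [58, 45, 43, 24, 37, 28, 39, 12, 20, 10]
extract-max → returns 58:
  remove root 58; move last element 10 to root → [10, 45, 43, 24, 37, 28, 39, 12, 20]
  10 vs larger child 45 at index 1, swap → [45, 10, 43, 24, 37, 28, 39, 12, 20]
  10 vs larger child 37 at index 4, swap → [45, 37, 43, 24, 10, 28, 39, 12, 20]

[45, 37, 43, 24, 10, 28, 39, 12, 20]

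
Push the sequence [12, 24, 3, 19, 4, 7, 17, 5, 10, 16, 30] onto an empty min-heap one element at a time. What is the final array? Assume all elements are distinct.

[3, 4, 7, 5, 16, 12, 17, 24, 10, 19, 30]

Insert 12:
  append 12 at index 0 → [12] (no swap needed)
Insert 24:
  append 24 at index 1 → [12, 24] (no swap needed)
Insert 3:
  append 3 at index 2 → [12, 24, 3]
  3 < parent 12 at index 0, swap → [3, 24, 12]
Insert 19:
  append 19 at index 3 → [3, 24, 12, 19]
  19 < parent 24 at index 1, swap → [3, 19, 12, 24]
Insert 4:
  append 4 at index 4 → [3, 19, 12, 24, 4]
  4 < parent 19 at index 1, swap → [3, 4, 12, 24, 19]
Insert 7:
  append 7 at index 5 → [3, 4, 12, 24, 19, 7]
  7 < parent 12 at index 2, swap → [3, 4, 7, 24, 19, 12]
Insert 17:
  append 17 at index 6 → [3, 4, 7, 24, 19, 12, 17] (no swap needed)
Insert 5:
  append 5 at index 7 → [3, 4, 7, 24, 19, 12, 17, 5]
  5 < parent 24 at index 3, swap → [3, 4, 7, 5, 19, 12, 17, 24]
Insert 10:
  append 10 at index 8 → [3, 4, 7, 5, 19, 12, 17, 24, 10] (no swap needed)
Insert 16:
  append 16 at index 9 → [3, 4, 7, 5, 19, 12, 17, 24, 10, 16]
  16 < parent 19 at index 4, swap → [3, 4, 7, 5, 16, 12, 17, 24, 10, 19]
Insert 30:
  append 30 at index 10 → [3, 4, 7, 5, 16, 12, 17, 24, 10, 19, 30] (no swap needed)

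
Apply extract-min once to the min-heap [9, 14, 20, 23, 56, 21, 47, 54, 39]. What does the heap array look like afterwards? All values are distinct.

remove root 9; move last element 39 to root → [39, 14, 20, 23, 56, 21, 47, 54]
39 vs smaller child 14 at index 1, swap → [14, 39, 20, 23, 56, 21, 47, 54]
39 vs smaller child 23 at index 3, swap → [14, 23, 20, 39, 56, 21, 47, 54]

[14, 23, 20, 39, 56, 21, 47, 54]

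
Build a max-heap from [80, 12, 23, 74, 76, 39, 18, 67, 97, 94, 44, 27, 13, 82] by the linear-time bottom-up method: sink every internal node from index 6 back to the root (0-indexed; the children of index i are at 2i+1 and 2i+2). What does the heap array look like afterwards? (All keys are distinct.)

[97, 94, 82, 74, 80, 39, 23, 67, 12, 76, 44, 27, 13, 18]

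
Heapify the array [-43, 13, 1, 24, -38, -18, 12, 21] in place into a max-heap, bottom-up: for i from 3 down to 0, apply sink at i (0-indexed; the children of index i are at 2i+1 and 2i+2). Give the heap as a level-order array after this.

[24, 21, 12, 13, -38, -18, 1, -43]

sift down from index 3: already satisfies heap property
sift down from index 2:
  1 vs larger child 12 at index 6, swap → [-43, 13, 12, 24, -38, -18, 1, 21]
sift down from index 1:
  13 vs larger child 24 at index 3, swap → [-43, 24, 12, 13, -38, -18, 1, 21]
  13 vs only child 21 at index 7, swap → [-43, 24, 12, 21, -38, -18, 1, 13]
sift down from index 0:
  -43 vs larger child 24 at index 1, swap → [24, -43, 12, 21, -38, -18, 1, 13]
  -43 vs larger child 21 at index 3, swap → [24, 21, 12, -43, -38, -18, 1, 13]
  -43 vs only child 13 at index 7, swap → [24, 21, 12, 13, -38, -18, 1, -43]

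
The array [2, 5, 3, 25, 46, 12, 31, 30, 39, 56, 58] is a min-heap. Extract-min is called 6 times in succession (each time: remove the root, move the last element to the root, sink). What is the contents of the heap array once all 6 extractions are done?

[31, 39, 58, 56, 46]

extract-min #1 returns 2:
  remove root 2; move last element 58 to root → [58, 5, 3, 25, 46, 12, 31, 30, 39, 56]
  58 vs smaller child 3 at index 2, swap → [3, 5, 58, 25, 46, 12, 31, 30, 39, 56]
  58 vs smaller child 12 at index 5, swap → [3, 5, 12, 25, 46, 58, 31, 30, 39, 56]
extract-min #2 returns 3:
  remove root 3; move last element 56 to root → [56, 5, 12, 25, 46, 58, 31, 30, 39]
  56 vs smaller child 5 at index 1, swap → [5, 56, 12, 25, 46, 58, 31, 30, 39]
  56 vs smaller child 25 at index 3, swap → [5, 25, 12, 56, 46, 58, 31, 30, 39]
  56 vs smaller child 30 at index 7, swap → [5, 25, 12, 30, 46, 58, 31, 56, 39]
extract-min #3 returns 5:
  remove root 5; move last element 39 to root → [39, 25, 12, 30, 46, 58, 31, 56]
  39 vs smaller child 12 at index 2, swap → [12, 25, 39, 30, 46, 58, 31, 56]
  39 vs smaller child 31 at index 6, swap → [12, 25, 31, 30, 46, 58, 39, 56]
extract-min #4 returns 12:
  remove root 12; move last element 56 to root → [56, 25, 31, 30, 46, 58, 39]
  56 vs smaller child 25 at index 1, swap → [25, 56, 31, 30, 46, 58, 39]
  56 vs smaller child 30 at index 3, swap → [25, 30, 31, 56, 46, 58, 39]
extract-min #5 returns 25:
  remove root 25; move last element 39 to root → [39, 30, 31, 56, 46, 58]
  39 vs smaller child 30 at index 1, swap → [30, 39, 31, 56, 46, 58]
extract-min #6 returns 30:
  remove root 30; move last element 58 to root → [58, 39, 31, 56, 46]
  58 vs smaller child 31 at index 2, swap → [31, 39, 58, 56, 46]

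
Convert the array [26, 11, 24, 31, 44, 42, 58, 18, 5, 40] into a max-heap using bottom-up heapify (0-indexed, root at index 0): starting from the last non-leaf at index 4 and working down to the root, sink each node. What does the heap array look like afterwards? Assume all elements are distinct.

[58, 44, 42, 31, 40, 26, 24, 18, 5, 11]

sift down from index 4: already satisfies heap property
sift down from index 3: already satisfies heap property
sift down from index 2:
  24 vs larger child 58 at index 6, swap → [26, 11, 58, 31, 44, 42, 24, 18, 5, 40]
sift down from index 1:
  11 vs larger child 44 at index 4, swap → [26, 44, 58, 31, 11, 42, 24, 18, 5, 40]
  11 vs only child 40 at index 9, swap → [26, 44, 58, 31, 40, 42, 24, 18, 5, 11]
sift down from index 0:
  26 vs larger child 58 at index 2, swap → [58, 44, 26, 31, 40, 42, 24, 18, 5, 11]
  26 vs larger child 42 at index 5, swap → [58, 44, 42, 31, 40, 26, 24, 18, 5, 11]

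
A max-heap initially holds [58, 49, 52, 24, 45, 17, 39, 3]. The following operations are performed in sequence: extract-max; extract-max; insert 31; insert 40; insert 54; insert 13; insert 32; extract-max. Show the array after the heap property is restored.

extract-max → returns 58:
  remove root 58; move last element 3 to root → [3, 49, 52, 24, 45, 17, 39]
  3 vs larger child 52 at index 2, swap → [52, 49, 3, 24, 45, 17, 39]
  3 vs larger child 39 at index 6, swap → [52, 49, 39, 24, 45, 17, 3]
extract-max → returns 52:
  remove root 52; move last element 3 to root → [3, 49, 39, 24, 45, 17]
  3 vs larger child 49 at index 1, swap → [49, 3, 39, 24, 45, 17]
  3 vs larger child 45 at index 4, swap → [49, 45, 39, 24, 3, 17]
insert 31:
  append 31 at index 6 → [49, 45, 39, 24, 3, 17, 31] (no swap needed)
insert 40:
  append 40 at index 7 → [49, 45, 39, 24, 3, 17, 31, 40]
  40 > parent 24 at index 3, swap → [49, 45, 39, 40, 3, 17, 31, 24]
insert 54:
  append 54 at index 8 → [49, 45, 39, 40, 3, 17, 31, 24, 54]
  54 > parent 40 at index 3, swap → [49, 45, 39, 54, 3, 17, 31, 24, 40]
  54 > parent 45 at index 1, swap → [49, 54, 39, 45, 3, 17, 31, 24, 40]
  54 > parent 49 at index 0, swap → [54, 49, 39, 45, 3, 17, 31, 24, 40]
insert 13:
  append 13 at index 9 → [54, 49, 39, 45, 3, 17, 31, 24, 40, 13]
  13 > parent 3 at index 4, swap → [54, 49, 39, 45, 13, 17, 31, 24, 40, 3]
insert 32:
  append 32 at index 10 → [54, 49, 39, 45, 13, 17, 31, 24, 40, 3, 32]
  32 > parent 13 at index 4, swap → [54, 49, 39, 45, 32, 17, 31, 24, 40, 3, 13]
extract-max → returns 54:
  remove root 54; move last element 13 to root → [13, 49, 39, 45, 32, 17, 31, 24, 40, 3]
  13 vs larger child 49 at index 1, swap → [49, 13, 39, 45, 32, 17, 31, 24, 40, 3]
  13 vs larger child 45 at index 3, swap → [49, 45, 39, 13, 32, 17, 31, 24, 40, 3]
  13 vs larger child 40 at index 8, swap → [49, 45, 39, 40, 32, 17, 31, 24, 13, 3]

[49, 45, 39, 40, 32, 17, 31, 24, 13, 3]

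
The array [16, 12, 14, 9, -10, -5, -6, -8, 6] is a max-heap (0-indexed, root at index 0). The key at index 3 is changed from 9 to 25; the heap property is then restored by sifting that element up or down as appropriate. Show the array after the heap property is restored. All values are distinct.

[25, 16, 14, 12, -10, -5, -6, -8, 6]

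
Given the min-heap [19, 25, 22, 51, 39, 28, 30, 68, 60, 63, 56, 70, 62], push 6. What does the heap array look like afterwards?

[6, 25, 19, 51, 39, 28, 22, 68, 60, 63, 56, 70, 62, 30]

append 6 at index 13 → [19, 25, 22, 51, 39, 28, 30, 68, 60, 63, 56, 70, 62, 6]
6 < parent 30 at index 6, swap → [19, 25, 22, 51, 39, 28, 6, 68, 60, 63, 56, 70, 62, 30]
6 < parent 22 at index 2, swap → [19, 25, 6, 51, 39, 28, 22, 68, 60, 63, 56, 70, 62, 30]
6 < parent 19 at index 0, swap → [6, 25, 19, 51, 39, 28, 22, 68, 60, 63, 56, 70, 62, 30]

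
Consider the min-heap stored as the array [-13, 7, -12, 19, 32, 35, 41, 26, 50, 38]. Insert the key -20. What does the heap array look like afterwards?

append -20 at index 10 → [-13, 7, -12, 19, 32, 35, 41, 26, 50, 38, -20]
-20 < parent 32 at index 4, swap → [-13, 7, -12, 19, -20, 35, 41, 26, 50, 38, 32]
-20 < parent 7 at index 1, swap → [-13, -20, -12, 19, 7, 35, 41, 26, 50, 38, 32]
-20 < parent -13 at index 0, swap → [-20, -13, -12, 19, 7, 35, 41, 26, 50, 38, 32]

[-20, -13, -12, 19, 7, 35, 41, 26, 50, 38, 32]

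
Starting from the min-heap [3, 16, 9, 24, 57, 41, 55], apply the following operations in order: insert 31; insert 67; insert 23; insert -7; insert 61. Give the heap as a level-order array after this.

[-7, 3, 9, 24, 16, 41, 55, 31, 67, 57, 23, 61]

insert 31:
  append 31 at index 7 → [3, 16, 9, 24, 57, 41, 55, 31] (no swap needed)
insert 67:
  append 67 at index 8 → [3, 16, 9, 24, 57, 41, 55, 31, 67] (no swap needed)
insert 23:
  append 23 at index 9 → [3, 16, 9, 24, 57, 41, 55, 31, 67, 23]
  23 < parent 57 at index 4, swap → [3, 16, 9, 24, 23, 41, 55, 31, 67, 57]
insert -7:
  append -7 at index 10 → [3, 16, 9, 24, 23, 41, 55, 31, 67, 57, -7]
  -7 < parent 23 at index 4, swap → [3, 16, 9, 24, -7, 41, 55, 31, 67, 57, 23]
  -7 < parent 16 at index 1, swap → [3, -7, 9, 24, 16, 41, 55, 31, 67, 57, 23]
  -7 < parent 3 at index 0, swap → [-7, 3, 9, 24, 16, 41, 55, 31, 67, 57, 23]
insert 61:
  append 61 at index 11 → [-7, 3, 9, 24, 16, 41, 55, 31, 67, 57, 23, 61] (no swap needed)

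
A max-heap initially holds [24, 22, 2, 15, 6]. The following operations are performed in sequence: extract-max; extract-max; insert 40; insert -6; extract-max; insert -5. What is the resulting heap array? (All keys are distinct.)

extract-max → returns 24:
  remove root 24; move last element 6 to root → [6, 22, 2, 15]
  6 vs larger child 22 at index 1, swap → [22, 6, 2, 15]
  6 vs only child 15 at index 3, swap → [22, 15, 2, 6]
extract-max → returns 22:
  remove root 22; move last element 6 to root → [6, 15, 2]
  6 vs larger child 15 at index 1, swap → [15, 6, 2]
insert 40:
  append 40 at index 3 → [15, 6, 2, 40]
  40 > parent 6 at index 1, swap → [15, 40, 2, 6]
  40 > parent 15 at index 0, swap → [40, 15, 2, 6]
insert -6:
  append -6 at index 4 → [40, 15, 2, 6, -6] (no swap needed)
extract-max → returns 40:
  remove root 40; move last element -6 to root → [-6, 15, 2, 6]
  -6 vs larger child 15 at index 1, swap → [15, -6, 2, 6]
  -6 vs only child 6 at index 3, swap → [15, 6, 2, -6]
insert -5:
  append -5 at index 4 → [15, 6, 2, -6, -5] (no swap needed)

[15, 6, 2, -6, -5]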